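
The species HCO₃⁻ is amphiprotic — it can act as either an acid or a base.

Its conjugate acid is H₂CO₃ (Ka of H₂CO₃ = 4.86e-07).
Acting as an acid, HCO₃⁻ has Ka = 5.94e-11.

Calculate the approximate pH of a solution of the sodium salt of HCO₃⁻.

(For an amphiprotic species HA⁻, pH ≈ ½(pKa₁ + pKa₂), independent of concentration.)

pKa₁ = -log(4.86e-07) = 6.31; pKa₂ = -log(5.94e-11) = 10.23. For an amphiprotic species, pH ≈ ½(pKa₁ + pKa₂) = ½(6.31 + 10.23) = 8.27.

pH = 8.27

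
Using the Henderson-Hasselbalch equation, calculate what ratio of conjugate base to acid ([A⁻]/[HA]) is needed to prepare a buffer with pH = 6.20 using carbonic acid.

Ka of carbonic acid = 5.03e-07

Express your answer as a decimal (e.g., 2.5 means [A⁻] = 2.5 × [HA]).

pKa = -log(5.03e-07) = 6.2984. pH = pKa + log([A⁻]/[HA]), so log([A⁻]/[HA]) = pH − pKa = 6.20 − 6.2984 = -0.0984. [A⁻]/[HA] = 10^(-0.0984) = 0.797

[A⁻]/[HA] = 0.797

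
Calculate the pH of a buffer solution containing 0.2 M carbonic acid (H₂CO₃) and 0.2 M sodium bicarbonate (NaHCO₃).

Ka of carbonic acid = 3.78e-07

pKa = -log(3.78e-07) = 6.42. pH = pKa + log([A⁻]/[HA]) = 6.42 + log(0.2/0.2)

pH = 6.42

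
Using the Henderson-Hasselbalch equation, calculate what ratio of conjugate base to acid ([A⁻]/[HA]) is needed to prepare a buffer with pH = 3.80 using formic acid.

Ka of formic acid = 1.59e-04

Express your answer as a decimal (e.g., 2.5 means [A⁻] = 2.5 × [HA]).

pKa = -log(1.59e-04) = 3.7986. pH = pKa + log([A⁻]/[HA]), so log([A⁻]/[HA]) = pH − pKa = 3.80 − 3.7986 = 0.0014. [A⁻]/[HA] = 10^(0.0014) = 1.00

[A⁻]/[HA] = 1.00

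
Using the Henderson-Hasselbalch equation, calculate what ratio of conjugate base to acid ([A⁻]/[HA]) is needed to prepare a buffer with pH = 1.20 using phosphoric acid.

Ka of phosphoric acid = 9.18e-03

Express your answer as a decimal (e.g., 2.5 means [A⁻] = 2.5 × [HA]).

pKa = -log(9.18e-03) = 2.0372. pH = pKa + log([A⁻]/[HA]), so log([A⁻]/[HA]) = pH − pKa = 1.20 − 2.0372 = -0.8372. [A⁻]/[HA] = 10^(-0.8372) = 0.145

[A⁻]/[HA] = 0.145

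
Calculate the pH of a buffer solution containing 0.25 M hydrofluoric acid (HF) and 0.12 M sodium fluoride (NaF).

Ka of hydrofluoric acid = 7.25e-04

pKa = -log(7.25e-04) = 3.14. pH = pKa + log([A⁻]/[HA]) = 3.14 + log(0.12/0.25)

pH = 2.82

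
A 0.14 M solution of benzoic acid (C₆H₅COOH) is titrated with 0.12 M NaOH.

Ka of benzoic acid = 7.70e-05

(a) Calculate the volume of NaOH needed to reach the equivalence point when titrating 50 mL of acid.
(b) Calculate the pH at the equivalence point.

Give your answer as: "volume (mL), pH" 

moles acid = 0.14 × 50/1000 = 0.007 mol; V_base = moles/0.12 × 1000 = 58.3 mL. At equivalence only the conjugate base is present: [A⁻] = 0.007/0.108 = 6.4615e-02 M. Kb = Kw/Ka = 1.30e-10; [OH⁻] = √(Kb × [A⁻]) = 2.8968e-06; pOH = 5.54; pH = 14 - pOH = 8.46.

V = 58.3 mL, pH = 8.46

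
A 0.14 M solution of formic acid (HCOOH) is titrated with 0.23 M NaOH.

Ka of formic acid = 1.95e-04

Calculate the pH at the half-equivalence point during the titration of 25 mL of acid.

At half-equivalence [HA] = [A⁻], so Henderson-Hasselbalch gives pH = pKa = -log(1.95e-04) = 3.71.

pH = pKa = 3.71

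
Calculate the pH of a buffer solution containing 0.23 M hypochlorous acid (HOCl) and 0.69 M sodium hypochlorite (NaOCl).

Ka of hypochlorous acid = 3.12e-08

pKa = -log(3.12e-08) = 7.51. pH = pKa + log([A⁻]/[HA]) = 7.51 + log(0.69/0.23)

pH = 7.98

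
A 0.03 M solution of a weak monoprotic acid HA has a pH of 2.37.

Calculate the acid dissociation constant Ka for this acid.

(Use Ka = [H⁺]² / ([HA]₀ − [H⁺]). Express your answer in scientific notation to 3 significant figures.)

[H⁺] = 10^(−pH) = 10^(−2.37) = 4.266e-03 M. For HA ⇌ H⁺ + A⁻, Ka = [H⁺][A⁻]/[HA] = [H⁺]² / ([HA]₀ − [H⁺]) = (4.266e-03)² / (0.03 − 4.266e-03) = 7.07e-04.

K_a = 7.07e-04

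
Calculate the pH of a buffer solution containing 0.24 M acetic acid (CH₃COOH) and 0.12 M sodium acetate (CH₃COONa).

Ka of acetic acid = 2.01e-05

pKa = -log(2.01e-05) = 4.70. pH = pKa + log([A⁻]/[HA]) = 4.70 + log(0.12/0.24)

pH = 4.40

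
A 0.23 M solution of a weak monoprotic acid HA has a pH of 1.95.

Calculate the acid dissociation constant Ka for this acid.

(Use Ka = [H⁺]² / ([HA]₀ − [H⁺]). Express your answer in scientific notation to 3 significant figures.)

[H⁺] = 10^(−pH) = 10^(−1.95) = 1.122e-02 M. For HA ⇌ H⁺ + A⁻, Ka = [H⁺][A⁻]/[HA] = [H⁺]² / ([HA]₀ − [H⁺]) = (1.122e-02)² / (0.23 − 1.122e-02) = 5.75e-04.

K_a = 5.75e-04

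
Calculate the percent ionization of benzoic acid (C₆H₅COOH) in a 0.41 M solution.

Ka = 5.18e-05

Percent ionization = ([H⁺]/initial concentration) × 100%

Using Ka equilibrium: x² + Ka×x - Ka×C = 0. Solving: [H⁺] = 4.5826e-03. Percent = (4.5826e-03/0.41) × 100

Percent ionization = 1.12%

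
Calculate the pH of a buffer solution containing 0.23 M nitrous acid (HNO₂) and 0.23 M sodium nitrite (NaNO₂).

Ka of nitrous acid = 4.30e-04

pKa = -log(4.30e-04) = 3.37. pH = pKa + log([A⁻]/[HA]) = 3.37 + log(0.23/0.23)

pH = 3.37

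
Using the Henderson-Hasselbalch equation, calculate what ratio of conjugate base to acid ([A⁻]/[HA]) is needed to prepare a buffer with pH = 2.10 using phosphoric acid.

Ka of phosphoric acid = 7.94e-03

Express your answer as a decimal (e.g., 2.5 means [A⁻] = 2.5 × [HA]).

pKa = -log(7.94e-03) = 2.1002. pH = pKa + log([A⁻]/[HA]), so log([A⁻]/[HA]) = pH − pKa = 2.10 − 2.1002 = -0.0002. [A⁻]/[HA] = 10^(-0.0002) = 1.00

[A⁻]/[HA] = 1.00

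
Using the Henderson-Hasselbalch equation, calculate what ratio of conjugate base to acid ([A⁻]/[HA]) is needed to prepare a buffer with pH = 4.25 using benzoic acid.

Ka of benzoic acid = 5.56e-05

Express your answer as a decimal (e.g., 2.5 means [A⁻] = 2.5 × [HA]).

pKa = -log(5.56e-05) = 4.2549. pH = pKa + log([A⁻]/[HA]), so log([A⁻]/[HA]) = pH − pKa = 4.25 − 4.2549 = -0.0049. [A⁻]/[HA] = 10^(-0.0049) = 0.989

[A⁻]/[HA] = 0.989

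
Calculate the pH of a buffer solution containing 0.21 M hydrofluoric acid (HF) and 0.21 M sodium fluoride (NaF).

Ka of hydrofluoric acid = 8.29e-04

pKa = -log(8.29e-04) = 3.08. pH = pKa + log([A⁻]/[HA]) = 3.08 + log(0.21/0.21)

pH = 3.08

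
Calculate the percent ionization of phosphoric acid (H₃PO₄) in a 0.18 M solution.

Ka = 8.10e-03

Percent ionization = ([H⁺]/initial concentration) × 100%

Using Ka equilibrium: x² + Ka×x - Ka×C = 0. Solving: [H⁺] = 3.4348e-02. Percent = (3.4348e-02/0.18) × 100

Percent ionization = 19.1%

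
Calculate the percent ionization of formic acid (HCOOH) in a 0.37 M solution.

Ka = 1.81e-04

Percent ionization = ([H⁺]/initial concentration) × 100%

Using Ka equilibrium: x² + Ka×x - Ka×C = 0. Solving: [H⁺] = 8.0935e-03. Percent = (8.0935e-03/0.37) × 100

Percent ionization = 2.19%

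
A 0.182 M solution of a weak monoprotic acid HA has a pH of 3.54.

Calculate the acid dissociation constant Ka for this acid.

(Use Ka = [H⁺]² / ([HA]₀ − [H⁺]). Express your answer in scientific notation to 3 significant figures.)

[H⁺] = 10^(−pH) = 10^(−3.54) = 2.884e-04 M. For HA ⇌ H⁺ + A⁻, Ka = [H⁺][A⁻]/[HA] = [H⁺]² / ([HA]₀ − [H⁺]) = (2.884e-04)² / (0.182 − 2.884e-04) = 4.58e-07.

K_a = 4.58e-07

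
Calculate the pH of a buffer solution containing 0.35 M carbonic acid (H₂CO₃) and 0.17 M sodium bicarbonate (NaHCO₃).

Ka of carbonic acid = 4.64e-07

pKa = -log(4.64e-07) = 6.33. pH = pKa + log([A⁻]/[HA]) = 6.33 + log(0.17/0.35)

pH = 6.02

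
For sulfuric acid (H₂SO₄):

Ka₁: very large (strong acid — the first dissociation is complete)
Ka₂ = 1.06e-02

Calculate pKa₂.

pKa₂ = -log(Ka₂) = -log(1.06e-02) = 1.97.

pK_{a2} = 1.97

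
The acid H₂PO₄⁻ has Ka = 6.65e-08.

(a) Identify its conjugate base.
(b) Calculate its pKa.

(a) The conjugate base is formed by removing one H⁺ from H₂PO₄⁻, giving HPO₄²⁻. (b) pKa = -log(Ka) = -log(6.65e-08) = 7.18.

Conjugate base: HPO₄²⁻; pK_a = 7.18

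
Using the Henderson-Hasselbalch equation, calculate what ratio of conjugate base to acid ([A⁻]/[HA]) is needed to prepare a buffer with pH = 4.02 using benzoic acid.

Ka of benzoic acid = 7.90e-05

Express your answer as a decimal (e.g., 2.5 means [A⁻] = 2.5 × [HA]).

pKa = -log(7.90e-05) = 4.1024. pH = pKa + log([A⁻]/[HA]), so log([A⁻]/[HA]) = pH − pKa = 4.02 − 4.1024 = -0.0824. [A⁻]/[HA] = 10^(-0.0824) = 0.827

[A⁻]/[HA] = 0.827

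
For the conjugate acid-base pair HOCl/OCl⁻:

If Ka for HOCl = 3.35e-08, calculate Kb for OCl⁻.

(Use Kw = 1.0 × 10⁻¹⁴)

For a conjugate pair Ka × Kb = Kw, so Kb = Kw/Ka = 1.0 × 10⁻¹⁴ / 3.35e-08 = 2.99e-07.

K_b = 2.99e-07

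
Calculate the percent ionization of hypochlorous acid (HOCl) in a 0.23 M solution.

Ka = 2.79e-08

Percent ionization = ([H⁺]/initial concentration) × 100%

Using Ka equilibrium: x² + Ka×x - Ka×C = 0. Solving: [H⁺] = 8.0092e-05. Percent = (8.0092e-05/0.23) × 100

Percent ionization = 0.0348%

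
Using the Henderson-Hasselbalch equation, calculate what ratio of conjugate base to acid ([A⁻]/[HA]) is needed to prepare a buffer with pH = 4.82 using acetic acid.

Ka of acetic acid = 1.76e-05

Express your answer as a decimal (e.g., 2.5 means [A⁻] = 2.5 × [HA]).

pKa = -log(1.76e-05) = 4.7545. pH = pKa + log([A⁻]/[HA]), so log([A⁻]/[HA]) = pH − pKa = 4.82 − 4.7545 = 0.0655. [A⁻]/[HA] = 10^(0.0655) = 1.16

[A⁻]/[HA] = 1.16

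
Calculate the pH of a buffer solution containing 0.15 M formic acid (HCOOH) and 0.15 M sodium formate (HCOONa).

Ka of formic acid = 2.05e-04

pKa = -log(2.05e-04) = 3.69. pH = pKa + log([A⁻]/[HA]) = 3.69 + log(0.15/0.15)

pH = 3.69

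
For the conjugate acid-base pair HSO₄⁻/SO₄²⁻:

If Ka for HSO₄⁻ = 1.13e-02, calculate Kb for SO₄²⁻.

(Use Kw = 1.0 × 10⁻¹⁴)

For a conjugate pair Ka × Kb = Kw, so Kb = Kw/Ka = 1.0 × 10⁻¹⁴ / 1.13e-02 = 8.85e-13.

K_b = 8.85e-13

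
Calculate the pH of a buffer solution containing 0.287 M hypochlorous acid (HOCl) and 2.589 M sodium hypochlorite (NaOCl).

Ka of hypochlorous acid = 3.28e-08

pKa = -log(3.28e-08) = 7.48. pH = pKa + log([A⁻]/[HA]) = 7.48 + log(2.589/0.287)

pH = 8.44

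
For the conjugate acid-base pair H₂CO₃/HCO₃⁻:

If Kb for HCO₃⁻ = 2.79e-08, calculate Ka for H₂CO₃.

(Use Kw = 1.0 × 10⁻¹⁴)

For a conjugate pair Ka × Kb = Kw, so Ka = Kw/Kb = 1.0 × 10⁻¹⁴ / 2.79e-08 = 3.58e-07.

K_a = 3.58e-07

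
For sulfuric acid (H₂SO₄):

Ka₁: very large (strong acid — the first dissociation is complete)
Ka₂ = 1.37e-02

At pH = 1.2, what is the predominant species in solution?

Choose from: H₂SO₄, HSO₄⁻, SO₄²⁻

The first dissociation is complete, so H₂SO₄ itself is never the predominant species in water; pKa₂ = -log(1.37e-02) = 1.86. For a polyprotic acid the predominant species crosses at each pKa: below pKa_n the protonated form dominates, above it the deprotonated form does. At pH = 1.2, the predominant species is HSO₄⁻.

HSO₄⁻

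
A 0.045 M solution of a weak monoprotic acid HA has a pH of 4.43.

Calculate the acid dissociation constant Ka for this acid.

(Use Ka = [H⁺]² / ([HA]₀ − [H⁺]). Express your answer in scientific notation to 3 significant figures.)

[H⁺] = 10^(−pH) = 10^(−4.43) = 3.715e-05 M. For HA ⇌ H⁺ + A⁻, Ka = [H⁺][A⁻]/[HA] = [H⁺]² / ([HA]₀ − [H⁺]) = (3.715e-05)² / (0.045 − 3.715e-05) = 3.07e-08.

K_a = 3.07e-08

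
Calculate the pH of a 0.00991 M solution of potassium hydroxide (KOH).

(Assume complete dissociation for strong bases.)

[OH⁻] = 0.00991 M for strong base. pOH = -log[OH⁻] = 2.00, pH = 14 - pOH

pH = 12.00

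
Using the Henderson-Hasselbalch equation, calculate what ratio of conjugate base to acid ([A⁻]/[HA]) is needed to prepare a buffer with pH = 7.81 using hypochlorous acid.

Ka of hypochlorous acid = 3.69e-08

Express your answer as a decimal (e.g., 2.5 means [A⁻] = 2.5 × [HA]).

pKa = -log(3.69e-08) = 7.4330. pH = pKa + log([A⁻]/[HA]), so log([A⁻]/[HA]) = pH − pKa = 7.81 − 7.4330 = 0.3770. [A⁻]/[HA] = 10^(0.3770) = 2.38

[A⁻]/[HA] = 2.38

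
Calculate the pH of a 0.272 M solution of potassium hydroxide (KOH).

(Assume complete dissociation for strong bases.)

[OH⁻] = 0.272 M for strong base. pOH = -log[OH⁻] = 0.57, pH = 14 - pOH

pH = 13.43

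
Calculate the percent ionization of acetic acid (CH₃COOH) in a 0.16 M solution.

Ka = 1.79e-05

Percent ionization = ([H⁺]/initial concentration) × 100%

Using Ka equilibrium: x² + Ka×x - Ka×C = 0. Solving: [H⁺] = 1.6834e-03. Percent = (1.6834e-03/0.16) × 100

Percent ionization = 1.05%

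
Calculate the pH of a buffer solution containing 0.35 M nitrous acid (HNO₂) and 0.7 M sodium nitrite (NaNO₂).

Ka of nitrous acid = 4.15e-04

pKa = -log(4.15e-04) = 3.38. pH = pKa + log([A⁻]/[HA]) = 3.38 + log(0.7/0.35)

pH = 3.68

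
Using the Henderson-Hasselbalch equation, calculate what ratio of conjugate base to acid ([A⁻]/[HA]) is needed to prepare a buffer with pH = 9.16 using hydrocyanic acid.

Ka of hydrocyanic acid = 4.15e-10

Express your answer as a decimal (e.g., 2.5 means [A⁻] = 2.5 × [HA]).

pKa = -log(4.15e-10) = 9.3820. pH = pKa + log([A⁻]/[HA]), so log([A⁻]/[HA]) = pH − pKa = 9.16 − 9.3820 = -0.2220. [A⁻]/[HA] = 10^(-0.2220) = 0.600

[A⁻]/[HA] = 0.600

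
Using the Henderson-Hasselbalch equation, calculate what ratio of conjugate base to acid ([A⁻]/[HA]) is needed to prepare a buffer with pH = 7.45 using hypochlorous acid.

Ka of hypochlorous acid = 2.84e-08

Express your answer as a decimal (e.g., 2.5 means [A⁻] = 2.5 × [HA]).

pKa = -log(2.84e-08) = 7.5467. pH = pKa + log([A⁻]/[HA]), so log([A⁻]/[HA]) = pH − pKa = 7.45 − 7.5467 = -0.0967. [A⁻]/[HA] = 10^(-0.0967) = 0.800

[A⁻]/[HA] = 0.800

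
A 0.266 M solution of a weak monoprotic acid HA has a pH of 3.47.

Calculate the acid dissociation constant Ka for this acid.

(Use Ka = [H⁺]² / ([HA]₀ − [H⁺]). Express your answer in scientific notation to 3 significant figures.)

[H⁺] = 10^(−pH) = 10^(−3.47) = 3.388e-04 M. For HA ⇌ H⁺ + A⁻, Ka = [H⁺][A⁻]/[HA] = [H⁺]² / ([HA]₀ − [H⁺]) = (3.388e-04)² / (0.266 − 3.388e-04) = 4.32e-07.

K_a = 4.32e-07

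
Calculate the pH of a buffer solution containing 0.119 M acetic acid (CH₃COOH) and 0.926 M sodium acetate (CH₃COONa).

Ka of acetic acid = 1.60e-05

pKa = -log(1.60e-05) = 4.80. pH = pKa + log([A⁻]/[HA]) = 4.80 + log(0.926/0.119)

pH = 5.69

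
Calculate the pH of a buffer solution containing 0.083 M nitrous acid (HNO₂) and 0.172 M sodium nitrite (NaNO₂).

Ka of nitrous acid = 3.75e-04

pKa = -log(3.75e-04) = 3.43. pH = pKa + log([A⁻]/[HA]) = 3.43 + log(0.172/0.083)

pH = 3.74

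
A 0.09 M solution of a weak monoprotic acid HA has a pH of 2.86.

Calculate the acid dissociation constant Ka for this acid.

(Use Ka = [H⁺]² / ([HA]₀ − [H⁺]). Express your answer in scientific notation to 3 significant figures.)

[H⁺] = 10^(−pH) = 10^(−2.86) = 1.380e-03 M. For HA ⇌ H⁺ + A⁻, Ka = [H⁺][A⁻]/[HA] = [H⁺]² / ([HA]₀ − [H⁺]) = (1.380e-03)² / (0.09 − 1.380e-03) = 2.15e-05.

K_a = 2.15e-05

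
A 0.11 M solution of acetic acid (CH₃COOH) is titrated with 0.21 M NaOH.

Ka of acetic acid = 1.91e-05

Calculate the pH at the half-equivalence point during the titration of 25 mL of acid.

At half-equivalence [HA] = [A⁻], so Henderson-Hasselbalch gives pH = pKa = -log(1.91e-05) = 4.72.

pH = pKa = 4.72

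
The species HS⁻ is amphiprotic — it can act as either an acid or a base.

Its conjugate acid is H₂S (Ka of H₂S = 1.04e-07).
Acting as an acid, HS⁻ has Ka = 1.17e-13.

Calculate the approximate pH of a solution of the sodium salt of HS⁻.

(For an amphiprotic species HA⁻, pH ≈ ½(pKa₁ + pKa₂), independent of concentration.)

pKa₁ = -log(1.04e-07) = 6.98; pKa₂ = -log(1.17e-13) = 12.93. For an amphiprotic species, pH ≈ ½(pKa₁ + pKa₂) = ½(6.98 + 12.93) = 9.96.

pH = 9.96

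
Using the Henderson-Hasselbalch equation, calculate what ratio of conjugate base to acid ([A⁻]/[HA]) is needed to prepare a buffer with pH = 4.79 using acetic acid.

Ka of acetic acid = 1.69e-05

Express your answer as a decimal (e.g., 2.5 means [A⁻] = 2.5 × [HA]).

pKa = -log(1.69e-05) = 4.7721. pH = pKa + log([A⁻]/[HA]), so log([A⁻]/[HA]) = pH − pKa = 4.79 − 4.7721 = 0.0179. [A⁻]/[HA] = 10^(0.0179) = 1.04

[A⁻]/[HA] = 1.04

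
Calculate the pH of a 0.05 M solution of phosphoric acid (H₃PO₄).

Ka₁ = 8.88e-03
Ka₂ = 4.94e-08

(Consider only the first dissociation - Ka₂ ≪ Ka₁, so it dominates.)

First dissociation dominates. From Ka₁ = [H⁺][HA⁻]/[H₂A], x² + Ka₁·x − Ka₁·C = 0 with C = 0.05 M and Ka₁ = 8.88e-03. Solving: [H⁺] = (−Ka₁ + √(Ka₁² + 4·Ka₁·C)) / 2 = 1.7094e-02 M. pH = -log(1.7094e-02) = 1.77.

pH = 1.77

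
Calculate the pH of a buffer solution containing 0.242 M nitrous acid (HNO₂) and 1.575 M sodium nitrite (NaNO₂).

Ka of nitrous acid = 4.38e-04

pKa = -log(4.38e-04) = 3.36. pH = pKa + log([A⁻]/[HA]) = 3.36 + log(1.575/0.242)

pH = 4.17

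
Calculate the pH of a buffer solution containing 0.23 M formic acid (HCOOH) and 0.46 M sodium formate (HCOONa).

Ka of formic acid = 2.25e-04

pKa = -log(2.25e-04) = 3.65. pH = pKa + log([A⁻]/[HA]) = 3.65 + log(0.46/0.23)

pH = 3.95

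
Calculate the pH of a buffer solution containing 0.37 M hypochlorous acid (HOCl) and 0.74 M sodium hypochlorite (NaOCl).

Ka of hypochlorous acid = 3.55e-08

pKa = -log(3.55e-08) = 7.45. pH = pKa + log([A⁻]/[HA]) = 7.45 + log(0.74/0.37)

pH = 7.75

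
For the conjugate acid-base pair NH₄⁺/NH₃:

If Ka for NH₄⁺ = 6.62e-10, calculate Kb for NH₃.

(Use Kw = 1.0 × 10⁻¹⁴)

For a conjugate pair Ka × Kb = Kw, so Kb = Kw/Ka = 1.0 × 10⁻¹⁴ / 6.62e-10 = 1.51e-05.

K_b = 1.51e-05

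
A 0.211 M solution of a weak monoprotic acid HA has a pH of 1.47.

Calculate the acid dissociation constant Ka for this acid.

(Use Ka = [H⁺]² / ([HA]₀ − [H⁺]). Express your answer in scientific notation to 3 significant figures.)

[H⁺] = 10^(−pH) = 10^(−1.47) = 3.388e-02 M. For HA ⇌ H⁺ + A⁻, Ka = [H⁺][A⁻]/[HA] = [H⁺]² / ([HA]₀ − [H⁺]) = (3.388e-02)² / (0.211 − 3.388e-02) = 6.48e-03.

K_a = 6.48e-03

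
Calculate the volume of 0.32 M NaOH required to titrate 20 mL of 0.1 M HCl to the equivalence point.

At equivalence: moles acid = moles base. moles HCl = 0.1 × 20/1000 = 0.002 mol. V_base = moles / 0.32 × 1000 = 6.2 mL.

V_{base} = 6.2 mL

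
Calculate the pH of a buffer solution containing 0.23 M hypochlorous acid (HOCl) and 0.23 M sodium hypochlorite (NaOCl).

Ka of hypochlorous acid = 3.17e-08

pKa = -log(3.17e-08) = 7.50. pH = pKa + log([A⁻]/[HA]) = 7.50 + log(0.23/0.23)

pH = 7.50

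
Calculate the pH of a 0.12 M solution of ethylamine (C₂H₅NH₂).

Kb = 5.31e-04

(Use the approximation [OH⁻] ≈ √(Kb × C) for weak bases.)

[OH⁻] = √(Kb × C) = √(5.31e-04 × 0.12) = 7.9825e-03. pOH = 2.10, pH = 14 - pOH

pH = 11.90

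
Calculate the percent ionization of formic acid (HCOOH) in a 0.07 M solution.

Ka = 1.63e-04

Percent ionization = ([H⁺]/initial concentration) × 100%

Using Ka equilibrium: x² + Ka×x - Ka×C = 0. Solving: [H⁺] = 3.2974e-03. Percent = (3.2974e-03/0.07) × 100

Percent ionization = 4.71%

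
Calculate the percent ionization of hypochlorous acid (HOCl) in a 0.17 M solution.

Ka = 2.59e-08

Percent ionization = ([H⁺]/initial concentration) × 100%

Using Ka equilibrium: x² + Ka×x - Ka×C = 0. Solving: [H⁺] = 6.6342e-05. Percent = (6.6342e-05/0.17) × 100

Percent ionization = 0.039%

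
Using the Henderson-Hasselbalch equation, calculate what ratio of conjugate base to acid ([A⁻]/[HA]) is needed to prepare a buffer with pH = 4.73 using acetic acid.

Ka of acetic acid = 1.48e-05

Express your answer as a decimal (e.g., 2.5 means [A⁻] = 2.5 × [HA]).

pKa = -log(1.48e-05) = 4.8297. pH = pKa + log([A⁻]/[HA]), so log([A⁻]/[HA]) = pH − pKa = 4.73 − 4.8297 = -0.0997. [A⁻]/[HA] = 10^(-0.0997) = 0.795

[A⁻]/[HA] = 0.795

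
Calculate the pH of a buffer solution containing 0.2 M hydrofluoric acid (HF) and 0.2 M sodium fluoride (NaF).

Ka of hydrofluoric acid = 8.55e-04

pKa = -log(8.55e-04) = 3.07. pH = pKa + log([A⁻]/[HA]) = 3.07 + log(0.2/0.2)

pH = 3.07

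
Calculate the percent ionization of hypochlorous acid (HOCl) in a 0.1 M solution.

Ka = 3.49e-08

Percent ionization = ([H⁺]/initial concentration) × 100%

Using Ka equilibrium: x² + Ka×x - Ka×C = 0. Solving: [H⁺] = 5.9059e-05. Percent = (5.9059e-05/0.1) × 100

Percent ionization = 0.0591%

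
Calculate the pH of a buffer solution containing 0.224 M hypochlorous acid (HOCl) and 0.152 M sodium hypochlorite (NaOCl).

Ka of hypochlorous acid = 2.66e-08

pKa = -log(2.66e-08) = 7.58. pH = pKa + log([A⁻]/[HA]) = 7.58 + log(0.152/0.224)

pH = 7.41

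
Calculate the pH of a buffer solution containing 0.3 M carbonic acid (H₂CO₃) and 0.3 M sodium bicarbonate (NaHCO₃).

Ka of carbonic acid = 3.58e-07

pKa = -log(3.58e-07) = 6.45. pH = pKa + log([A⁻]/[HA]) = 6.45 + log(0.3/0.3)

pH = 6.45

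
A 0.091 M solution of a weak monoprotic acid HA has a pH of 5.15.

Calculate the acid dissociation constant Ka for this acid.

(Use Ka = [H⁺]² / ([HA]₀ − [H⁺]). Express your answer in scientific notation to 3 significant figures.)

[H⁺] = 10^(−pH) = 10^(−5.15) = 7.079e-06 M. For HA ⇌ H⁺ + A⁻, Ka = [H⁺][A⁻]/[HA] = [H⁺]² / ([HA]₀ − [H⁺]) = (7.079e-06)² / (0.091 − 7.079e-06) = 5.51e-10.

K_a = 5.51e-10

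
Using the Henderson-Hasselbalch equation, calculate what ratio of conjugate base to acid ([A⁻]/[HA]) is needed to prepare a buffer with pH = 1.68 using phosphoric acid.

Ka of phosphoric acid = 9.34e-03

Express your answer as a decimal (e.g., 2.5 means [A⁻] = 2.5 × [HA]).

pKa = -log(9.34e-03) = 2.0297. pH = pKa + log([A⁻]/[HA]), so log([A⁻]/[HA]) = pH − pKa = 1.68 − 2.0297 = -0.3497. [A⁻]/[HA] = 10^(-0.3497) = 0.447

[A⁻]/[HA] = 0.447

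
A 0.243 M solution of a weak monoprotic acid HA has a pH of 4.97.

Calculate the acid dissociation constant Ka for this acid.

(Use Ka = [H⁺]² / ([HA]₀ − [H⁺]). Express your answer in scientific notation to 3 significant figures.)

[H⁺] = 10^(−pH) = 10^(−4.97) = 1.072e-05 M. For HA ⇌ H⁺ + A⁻, Ka = [H⁺][A⁻]/[HA] = [H⁺]² / ([HA]₀ − [H⁺]) = (1.072e-05)² / (0.243 − 1.072e-05) = 4.73e-10.

K_a = 4.73e-10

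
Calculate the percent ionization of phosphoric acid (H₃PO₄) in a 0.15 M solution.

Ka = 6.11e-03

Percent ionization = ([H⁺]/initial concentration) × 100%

Using Ka equilibrium: x² + Ka×x - Ka×C = 0. Solving: [H⁺] = 2.7373e-02. Percent = (2.7373e-02/0.15) × 100

Percent ionization = 18.2%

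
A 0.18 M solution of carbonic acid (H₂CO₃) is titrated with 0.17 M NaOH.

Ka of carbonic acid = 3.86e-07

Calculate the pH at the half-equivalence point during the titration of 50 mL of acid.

At half-equivalence [HA] = [A⁻], so Henderson-Hasselbalch gives pH = pKa = -log(3.86e-07) = 6.41.

pH = pKa = 6.41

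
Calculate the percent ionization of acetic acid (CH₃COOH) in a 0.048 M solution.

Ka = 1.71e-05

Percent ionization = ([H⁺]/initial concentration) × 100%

Using Ka equilibrium: x² + Ka×x - Ka×C = 0. Solving: [H⁺] = 8.9747e-04. Percent = (8.9747e-04/0.048) × 100

Percent ionization = 1.87%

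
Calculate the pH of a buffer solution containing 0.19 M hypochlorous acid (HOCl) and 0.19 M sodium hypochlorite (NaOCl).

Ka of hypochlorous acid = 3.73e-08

pKa = -log(3.73e-08) = 7.43. pH = pKa + log([A⁻]/[HA]) = 7.43 + log(0.19/0.19)

pH = 7.43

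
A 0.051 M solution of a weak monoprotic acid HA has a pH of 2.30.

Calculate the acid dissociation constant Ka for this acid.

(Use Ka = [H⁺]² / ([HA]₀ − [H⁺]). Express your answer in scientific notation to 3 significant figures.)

[H⁺] = 10^(−pH) = 10^(−2.30) = 5.012e-03 M. For HA ⇌ H⁺ + A⁻, Ka = [H⁺][A⁻]/[HA] = [H⁺]² / ([HA]₀ − [H⁺]) = (5.012e-03)² / (0.051 − 5.012e-03) = 5.46e-04.

K_a = 5.46e-04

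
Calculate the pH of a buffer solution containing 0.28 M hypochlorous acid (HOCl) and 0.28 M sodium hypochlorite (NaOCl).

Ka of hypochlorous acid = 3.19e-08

pKa = -log(3.19e-08) = 7.50. pH = pKa + log([A⁻]/[HA]) = 7.50 + log(0.28/0.28)

pH = 7.50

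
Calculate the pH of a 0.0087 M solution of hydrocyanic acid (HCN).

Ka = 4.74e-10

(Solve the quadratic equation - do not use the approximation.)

x² + Ka×x - Ka×C = 0. Using quadratic formula: [H⁺] = 2.0305e-06

pH = 5.69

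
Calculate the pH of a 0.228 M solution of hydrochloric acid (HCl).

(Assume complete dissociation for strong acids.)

[H⁺] = 0.228 M for strong acid. pH = -log[H⁺] = -log(0.228)

pH = 0.64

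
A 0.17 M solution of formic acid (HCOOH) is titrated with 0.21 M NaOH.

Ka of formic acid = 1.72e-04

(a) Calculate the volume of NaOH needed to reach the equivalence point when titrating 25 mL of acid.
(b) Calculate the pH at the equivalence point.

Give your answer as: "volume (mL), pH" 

moles acid = 0.17 × 25/1000 = 0.00425 mol; V_base = moles/0.21 × 1000 = 20.2 mL. At equivalence only the conjugate base is present: [A⁻] = 0.00425/0.045 = 9.3947e-02 M. Kb = Kw/Ka = 5.81e-11; [OH⁻] = √(Kb × [A⁻]) = 2.3371e-06; pOH = 5.63; pH = 14 - pOH = 8.37.

V = 20.2 mL, pH = 8.37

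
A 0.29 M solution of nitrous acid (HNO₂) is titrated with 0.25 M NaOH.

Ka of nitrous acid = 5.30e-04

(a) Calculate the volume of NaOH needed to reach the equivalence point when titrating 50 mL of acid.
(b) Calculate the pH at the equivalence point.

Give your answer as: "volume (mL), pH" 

moles acid = 0.29 × 50/1000 = 0.0145 mol; V_base = moles/0.25 × 1000 = 58.0 mL. At equivalence only the conjugate base is present: [A⁻] = 0.0145/0.108 = 1.3426e-01 M. Kb = Kw/Ka = 1.89e-11; [OH⁻] = √(Kb × [A⁻]) = 1.5916e-06; pOH = 5.80; pH = 14 - pOH = 8.20.

V = 58.0 mL, pH = 8.20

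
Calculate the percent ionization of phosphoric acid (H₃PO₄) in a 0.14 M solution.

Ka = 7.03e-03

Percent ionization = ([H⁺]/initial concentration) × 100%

Using Ka equilibrium: x² + Ka×x - Ka×C = 0. Solving: [H⁺] = 2.8053e-02. Percent = (2.8053e-02/0.14) × 100

Percent ionization = 20%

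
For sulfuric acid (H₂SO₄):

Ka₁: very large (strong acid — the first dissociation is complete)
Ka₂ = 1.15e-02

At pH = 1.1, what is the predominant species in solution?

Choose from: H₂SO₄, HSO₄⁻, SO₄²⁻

The first dissociation is complete, so H₂SO₄ itself is never the predominant species in water; pKa₂ = -log(1.15e-02) = 1.94. For a polyprotic acid the predominant species crosses at each pKa: below pKa_n the protonated form dominates, above it the deprotonated form does. At pH = 1.1, the predominant species is HSO₄⁻.

HSO₄⁻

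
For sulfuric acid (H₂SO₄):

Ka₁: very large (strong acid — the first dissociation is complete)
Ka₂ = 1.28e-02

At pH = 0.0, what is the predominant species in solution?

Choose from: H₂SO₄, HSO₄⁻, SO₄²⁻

The first dissociation is complete, so H₂SO₄ itself is never the predominant species in water; pKa₂ = -log(1.28e-02) = 1.89. For a polyprotic acid the predominant species crosses at each pKa: below pKa_n the protonated form dominates, above it the deprotonated form does. At pH = 0.0, the predominant species is HSO₄⁻.

HSO₄⁻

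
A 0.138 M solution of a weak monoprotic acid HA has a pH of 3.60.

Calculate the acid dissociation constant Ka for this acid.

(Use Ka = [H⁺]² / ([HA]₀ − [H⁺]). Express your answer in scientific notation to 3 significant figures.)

[H⁺] = 10^(−pH) = 10^(−3.60) = 2.512e-04 M. For HA ⇌ H⁺ + A⁻, Ka = [H⁺][A⁻]/[HA] = [H⁺]² / ([HA]₀ − [H⁺]) = (2.512e-04)² / (0.138 − 2.512e-04) = 4.58e-07.

K_a = 4.58e-07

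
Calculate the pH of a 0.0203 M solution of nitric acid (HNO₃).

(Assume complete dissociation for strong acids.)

[H⁺] = 0.0203 M for strong acid. pH = -log[H⁺] = -log(0.0203)

pH = 1.69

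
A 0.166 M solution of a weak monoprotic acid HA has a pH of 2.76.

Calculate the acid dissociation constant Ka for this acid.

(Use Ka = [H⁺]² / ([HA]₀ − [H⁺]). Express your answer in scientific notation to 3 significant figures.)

[H⁺] = 10^(−pH) = 10^(−2.76) = 1.738e-03 M. For HA ⇌ H⁺ + A⁻, Ka = [H⁺][A⁻]/[HA] = [H⁺]² / ([HA]₀ − [H⁺]) = (1.738e-03)² / (0.166 − 1.738e-03) = 1.84e-05.

K_a = 1.84e-05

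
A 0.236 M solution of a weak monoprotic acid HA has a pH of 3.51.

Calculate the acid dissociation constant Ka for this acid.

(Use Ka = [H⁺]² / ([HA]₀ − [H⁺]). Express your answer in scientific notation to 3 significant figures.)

[H⁺] = 10^(−pH) = 10^(−3.51) = 3.090e-04 M. For HA ⇌ H⁺ + A⁻, Ka = [H⁺][A⁻]/[HA] = [H⁺]² / ([HA]₀ − [H⁺]) = (3.090e-04)² / (0.236 − 3.090e-04) = 4.05e-07.

K_a = 4.05e-07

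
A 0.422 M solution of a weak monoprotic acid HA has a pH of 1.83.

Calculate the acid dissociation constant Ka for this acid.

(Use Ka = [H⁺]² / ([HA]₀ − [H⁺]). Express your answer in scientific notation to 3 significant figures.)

[H⁺] = 10^(−pH) = 10^(−1.83) = 1.479e-02 M. For HA ⇌ H⁺ + A⁻, Ka = [H⁺][A⁻]/[HA] = [H⁺]² / ([HA]₀ − [H⁺]) = (1.479e-02)² / (0.422 − 1.479e-02) = 5.37e-04.

K_a = 5.37e-04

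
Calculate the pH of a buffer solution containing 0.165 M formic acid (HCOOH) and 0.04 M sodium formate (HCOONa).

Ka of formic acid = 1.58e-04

pKa = -log(1.58e-04) = 3.80. pH = pKa + log([A⁻]/[HA]) = 3.80 + log(0.04/0.165)

pH = 3.19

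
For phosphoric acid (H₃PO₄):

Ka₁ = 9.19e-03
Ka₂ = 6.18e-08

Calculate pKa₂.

pKa₂ = -log(Ka₂) = -log(6.18e-08) = 7.21.

pK_{a2} = 7.21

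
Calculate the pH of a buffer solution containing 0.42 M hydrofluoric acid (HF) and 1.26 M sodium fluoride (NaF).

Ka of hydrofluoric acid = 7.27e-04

pKa = -log(7.27e-04) = 3.14. pH = pKa + log([A⁻]/[HA]) = 3.14 + log(1.26/0.42)

pH = 3.62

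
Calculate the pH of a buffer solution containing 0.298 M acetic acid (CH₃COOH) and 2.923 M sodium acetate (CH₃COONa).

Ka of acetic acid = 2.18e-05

pKa = -log(2.18e-05) = 4.66. pH = pKa + log([A⁻]/[HA]) = 4.66 + log(2.923/0.298)

pH = 5.65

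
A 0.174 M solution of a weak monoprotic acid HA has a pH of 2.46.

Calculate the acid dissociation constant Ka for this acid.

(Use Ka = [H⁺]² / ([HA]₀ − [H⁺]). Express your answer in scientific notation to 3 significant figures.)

[H⁺] = 10^(−pH) = 10^(−2.46) = 3.467e-03 M. For HA ⇌ H⁺ + A⁻, Ka = [H⁺][A⁻]/[HA] = [H⁺]² / ([HA]₀ − [H⁺]) = (3.467e-03)² / (0.174 − 3.467e-03) = 7.05e-05.

K_a = 7.05e-05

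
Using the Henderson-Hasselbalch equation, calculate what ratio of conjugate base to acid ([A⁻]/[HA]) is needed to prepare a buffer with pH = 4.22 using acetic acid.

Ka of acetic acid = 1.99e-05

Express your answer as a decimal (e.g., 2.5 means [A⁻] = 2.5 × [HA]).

pKa = -log(1.99e-05) = 4.7011. pH = pKa + log([A⁻]/[HA]), so log([A⁻]/[HA]) = pH − pKa = 4.22 − 4.7011 = -0.4811. [A⁻]/[HA] = 10^(-0.4811) = 0.330

[A⁻]/[HA] = 0.330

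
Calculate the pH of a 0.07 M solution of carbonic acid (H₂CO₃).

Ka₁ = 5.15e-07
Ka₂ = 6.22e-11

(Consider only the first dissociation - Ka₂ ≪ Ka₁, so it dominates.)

First dissociation dominates. From Ka₁ = [H⁺][HA⁻]/[H₂A], x² + Ka₁·x − Ka₁·C = 0 with C = 0.07 M and Ka₁ = 5.15e-07. Solving: [H⁺] = (−Ka₁ + √(Ka₁² + 4·Ka₁·C)) / 2 = 1.8961e-04 M. pH = -log(1.8961e-04) = 3.72.

pH = 3.72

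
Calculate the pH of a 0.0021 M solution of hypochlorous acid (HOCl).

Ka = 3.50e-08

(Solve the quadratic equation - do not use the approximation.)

x² + Ka×x - Ka×C = 0. Using quadratic formula: [H⁺] = 8.5557e-06

pH = 5.07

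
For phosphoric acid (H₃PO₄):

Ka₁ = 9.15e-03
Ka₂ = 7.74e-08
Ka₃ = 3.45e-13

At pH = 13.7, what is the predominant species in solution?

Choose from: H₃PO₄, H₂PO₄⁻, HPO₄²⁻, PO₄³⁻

pKa₁ = 2.04, pKa₂ = 7.11, pKa₃ = 12.46. For a polyprotic acid the predominant species crosses at each pKa: below pKa_n the protonated form dominates, above it the deprotonated form does. At pH = 13.7, the predominant species is PO₄³⁻.

PO₄³⁻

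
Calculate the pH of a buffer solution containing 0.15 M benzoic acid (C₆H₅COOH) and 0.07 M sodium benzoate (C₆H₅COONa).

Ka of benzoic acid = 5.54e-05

pKa = -log(5.54e-05) = 4.26. pH = pKa + log([A⁻]/[HA]) = 4.26 + log(0.07/0.15)

pH = 3.93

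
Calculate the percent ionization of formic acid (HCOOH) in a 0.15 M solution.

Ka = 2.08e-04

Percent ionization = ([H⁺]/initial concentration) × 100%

Using Ka equilibrium: x² + Ka×x - Ka×C = 0. Solving: [H⁺] = 5.4827e-03. Percent = (5.4827e-03/0.15) × 100

Percent ionization = 3.66%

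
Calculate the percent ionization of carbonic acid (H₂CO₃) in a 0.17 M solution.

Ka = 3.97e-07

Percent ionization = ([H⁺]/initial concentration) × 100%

Using Ka equilibrium: x² + Ka×x - Ka×C = 0. Solving: [H⁺] = 2.5959e-04. Percent = (2.5959e-04/0.17) × 100

Percent ionization = 0.153%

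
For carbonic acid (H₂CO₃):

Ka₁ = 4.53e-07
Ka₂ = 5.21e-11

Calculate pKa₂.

pKa₂ = -log(Ka₂) = -log(5.21e-11) = 10.28.

pK_{a2} = 10.28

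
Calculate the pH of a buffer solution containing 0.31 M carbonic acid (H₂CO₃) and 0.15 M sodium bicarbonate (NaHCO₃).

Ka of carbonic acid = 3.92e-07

pKa = -log(3.92e-07) = 6.41. pH = pKa + log([A⁻]/[HA]) = 6.41 + log(0.15/0.31)

pH = 6.09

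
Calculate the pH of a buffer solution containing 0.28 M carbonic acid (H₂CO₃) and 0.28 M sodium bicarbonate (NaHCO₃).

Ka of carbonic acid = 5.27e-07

pKa = -log(5.27e-07) = 6.28. pH = pKa + log([A⁻]/[HA]) = 6.28 + log(0.28/0.28)

pH = 6.28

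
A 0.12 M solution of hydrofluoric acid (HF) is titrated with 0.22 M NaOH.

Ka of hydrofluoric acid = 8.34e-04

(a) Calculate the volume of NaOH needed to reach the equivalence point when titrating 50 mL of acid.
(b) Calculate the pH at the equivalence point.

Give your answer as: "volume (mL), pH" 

moles acid = 0.12 × 50/1000 = 0.006 mol; V_base = moles/0.22 × 1000 = 27.3 mL. At equivalence only the conjugate base is present: [A⁻] = 0.006/0.077 = 7.7647e-02 M. Kb = Kw/Ka = 1.20e-11; [OH⁻] = √(Kb × [A⁻]) = 9.6489e-07; pOH = 6.02; pH = 14 - pOH = 7.98.

V = 27.3 mL, pH = 7.98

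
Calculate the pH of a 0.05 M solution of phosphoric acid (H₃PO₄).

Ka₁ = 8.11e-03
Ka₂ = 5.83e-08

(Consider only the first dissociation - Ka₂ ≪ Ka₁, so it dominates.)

First dissociation dominates. From Ka₁ = [H⁺][HA⁻]/[H₂A], x² + Ka₁·x − Ka₁·C = 0 with C = 0.05 M and Ka₁ = 8.11e-03. Solving: [H⁺] = (−Ka₁ + √(Ka₁² + 4·Ka₁·C)) / 2 = 1.6486e-02 M. pH = -log(1.6486e-02) = 1.78.

pH = 1.78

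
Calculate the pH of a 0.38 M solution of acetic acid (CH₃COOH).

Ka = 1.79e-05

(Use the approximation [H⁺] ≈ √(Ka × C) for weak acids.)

[H⁺] = √(Ka × C) = √(1.79e-05 × 0.38) = 2.6081e-03. pH = -log(2.6081e-03)

pH = 2.58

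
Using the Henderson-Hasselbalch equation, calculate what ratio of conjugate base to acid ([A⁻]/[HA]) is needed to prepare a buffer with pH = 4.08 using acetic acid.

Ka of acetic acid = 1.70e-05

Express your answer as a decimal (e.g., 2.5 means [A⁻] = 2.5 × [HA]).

pKa = -log(1.70e-05) = 4.7696. pH = pKa + log([A⁻]/[HA]), so log([A⁻]/[HA]) = pH − pKa = 4.08 − 4.7696 = -0.6896. [A⁻]/[HA] = 10^(-0.6896) = 0.204

[A⁻]/[HA] = 0.204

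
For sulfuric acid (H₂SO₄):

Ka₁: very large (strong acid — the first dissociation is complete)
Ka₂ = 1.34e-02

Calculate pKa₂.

pKa₂ = -log(Ka₂) = -log(1.34e-02) = 1.87.

pK_{a2} = 1.87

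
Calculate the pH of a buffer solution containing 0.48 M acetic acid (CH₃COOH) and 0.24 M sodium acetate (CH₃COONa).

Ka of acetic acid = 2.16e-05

pKa = -log(2.16e-05) = 4.67. pH = pKa + log([A⁻]/[HA]) = 4.67 + log(0.24/0.48)

pH = 4.36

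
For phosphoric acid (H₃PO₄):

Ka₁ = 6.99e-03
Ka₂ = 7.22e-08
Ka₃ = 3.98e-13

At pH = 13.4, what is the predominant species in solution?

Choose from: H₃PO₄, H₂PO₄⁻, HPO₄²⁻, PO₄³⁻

pKa₁ = 2.16, pKa₂ = 7.14, pKa₃ = 12.40. For a polyprotic acid the predominant species crosses at each pKa: below pKa_n the protonated form dominates, above it the deprotonated form does. At pH = 13.4, the predominant species is PO₄³⁻.

PO₄³⁻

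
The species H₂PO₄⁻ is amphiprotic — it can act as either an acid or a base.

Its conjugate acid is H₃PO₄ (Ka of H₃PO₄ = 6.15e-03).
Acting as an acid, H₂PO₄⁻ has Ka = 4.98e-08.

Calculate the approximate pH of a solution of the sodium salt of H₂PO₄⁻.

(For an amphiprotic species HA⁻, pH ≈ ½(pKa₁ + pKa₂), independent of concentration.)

pKa₁ = -log(6.15e-03) = 2.21; pKa₂ = -log(4.98e-08) = 7.30. For an amphiprotic species, pH ≈ ½(pKa₁ + pKa₂) = ½(2.21 + 7.30) = 4.76.

pH = 4.76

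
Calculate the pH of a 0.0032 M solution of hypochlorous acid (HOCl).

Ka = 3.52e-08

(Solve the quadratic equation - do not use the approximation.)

x² + Ka×x - Ka×C = 0. Using quadratic formula: [H⁺] = 1.0596e-05

pH = 4.97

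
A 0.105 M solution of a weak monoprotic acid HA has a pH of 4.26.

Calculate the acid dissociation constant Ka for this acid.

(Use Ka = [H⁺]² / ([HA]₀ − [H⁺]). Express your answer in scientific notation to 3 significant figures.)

[H⁺] = 10^(−pH) = 10^(−4.26) = 5.495e-05 M. For HA ⇌ H⁺ + A⁻, Ka = [H⁺][A⁻]/[HA] = [H⁺]² / ([HA]₀ − [H⁺]) = (5.495e-05)² / (0.105 − 5.495e-05) = 2.88e-08.

K_a = 2.88e-08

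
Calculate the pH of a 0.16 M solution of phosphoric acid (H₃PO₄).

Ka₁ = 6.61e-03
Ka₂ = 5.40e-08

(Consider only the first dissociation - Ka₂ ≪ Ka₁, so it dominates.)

First dissociation dominates. From Ka₁ = [H⁺][HA⁻]/[H₂A], x² + Ka₁·x − Ka₁·C = 0 with C = 0.16 M and Ka₁ = 6.61e-03. Solving: [H⁺] = (−Ka₁ + √(Ka₁² + 4·Ka₁·C)) / 2 = 2.9383e-02 M. pH = -log(2.9383e-02) = 1.53.

pH = 1.53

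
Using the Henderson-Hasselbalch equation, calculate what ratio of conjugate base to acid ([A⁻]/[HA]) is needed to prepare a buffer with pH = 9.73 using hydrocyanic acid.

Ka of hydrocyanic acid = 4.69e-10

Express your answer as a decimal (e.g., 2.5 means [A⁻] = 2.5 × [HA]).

pKa = -log(4.69e-10) = 9.3288. pH = pKa + log([A⁻]/[HA]), so log([A⁻]/[HA]) = pH − pKa = 9.73 − 9.3288 = 0.4012. [A⁻]/[HA] = 10^(0.4012) = 2.52

[A⁻]/[HA] = 2.52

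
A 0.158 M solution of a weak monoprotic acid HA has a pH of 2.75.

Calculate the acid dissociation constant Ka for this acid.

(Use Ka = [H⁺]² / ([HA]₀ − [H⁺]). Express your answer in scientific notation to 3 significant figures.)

[H⁺] = 10^(−pH) = 10^(−2.75) = 1.778e-03 M. For HA ⇌ H⁺ + A⁻, Ka = [H⁺][A⁻]/[HA] = [H⁺]² / ([HA]₀ − [H⁺]) = (1.778e-03)² / (0.158 − 1.778e-03) = 2.02e-05.

K_a = 2.02e-05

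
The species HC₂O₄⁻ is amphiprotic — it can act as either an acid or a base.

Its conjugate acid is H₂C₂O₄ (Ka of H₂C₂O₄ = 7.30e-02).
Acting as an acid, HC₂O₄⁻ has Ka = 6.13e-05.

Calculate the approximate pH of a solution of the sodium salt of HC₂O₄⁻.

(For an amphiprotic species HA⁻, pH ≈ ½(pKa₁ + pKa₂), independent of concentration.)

pKa₁ = -log(7.30e-02) = 1.14; pKa₂ = -log(6.13e-05) = 4.21. For an amphiprotic species, pH ≈ ½(pKa₁ + pKa₂) = ½(1.14 + 4.21) = 2.67.

pH = 2.67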